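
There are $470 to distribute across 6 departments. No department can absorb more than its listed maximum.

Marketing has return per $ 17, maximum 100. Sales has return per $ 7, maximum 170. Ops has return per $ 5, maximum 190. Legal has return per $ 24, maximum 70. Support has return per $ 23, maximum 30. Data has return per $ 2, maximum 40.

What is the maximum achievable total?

Rank by return per $: Legal 24 > Support 23 > Marketing 17 > Sales 7 > Ops 5 > Data 2.
Legal: +70 to 70 (cap) — 400 left.
Give Support 30 to hit its cap of 30 — 370 left.
Give Marketing 100 to hit its cap of 100 — 270 left.
Sales takes 170 to reach its cap of 170 — 100 left.
Ops: +100 (room for 190) → 100. Pool exhausted.
Total = 17×100 + 7×170 + 5×100 + 24×70 + 23×30 = 5760.

5760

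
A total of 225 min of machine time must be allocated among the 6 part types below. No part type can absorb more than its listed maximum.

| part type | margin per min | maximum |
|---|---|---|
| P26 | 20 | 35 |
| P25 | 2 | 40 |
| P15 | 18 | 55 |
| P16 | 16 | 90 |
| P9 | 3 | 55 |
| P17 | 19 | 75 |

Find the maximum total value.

4075

Rank by margin per min: P26 20 > P17 19 > P15 18 > P16 16 > P9 3 > P25 2.
Give P26 35 to hit its cap of 35 → 190 left.
P17 takes 75 to reach its cap of 75 → 115 left.
Give P15 55 to hit its cap of 55 → 60 left.
P16: +60 (room for 90) → 60. Pool exhausted.
Total = 20×35 + 18×55 + 16×60 + 19×75 = 4075.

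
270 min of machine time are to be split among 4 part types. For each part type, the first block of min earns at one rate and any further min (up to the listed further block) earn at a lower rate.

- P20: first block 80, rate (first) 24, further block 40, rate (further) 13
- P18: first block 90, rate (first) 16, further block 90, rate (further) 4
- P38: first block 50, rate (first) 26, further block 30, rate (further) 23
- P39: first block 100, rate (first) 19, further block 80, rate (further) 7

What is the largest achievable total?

Treat each block as its own option and order by rate: P38/first 26 > P20/first 24 > P38/second 23 > P39/first 19 > P18/first 16 > P20/second 13 > P39/second 7 > P18/second 4.
P38 first at 26: fill all 50 → 220 left.
P20 first at 24: fill all 80 → 140 left.
P38/second (23): +30 → 110 left.
P39/first (19): +100 → 10 left.
P18 first at 16: only 10 left, fill 10.
Total = 26×50 + 24×80 + 23×30 + 19×100 + 16×10 = 5970.

5970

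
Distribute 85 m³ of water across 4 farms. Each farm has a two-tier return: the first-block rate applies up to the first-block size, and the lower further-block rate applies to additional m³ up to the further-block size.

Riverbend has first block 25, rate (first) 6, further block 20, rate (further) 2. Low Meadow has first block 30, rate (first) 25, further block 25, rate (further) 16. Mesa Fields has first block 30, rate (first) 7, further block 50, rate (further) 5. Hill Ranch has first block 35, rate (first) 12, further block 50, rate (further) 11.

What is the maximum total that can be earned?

Rank every tier by rate: Low Meadow/first 25 > Low Meadow/second 16 > Hill Ranch/first 12 > Hill Ranch/second 11 > Mesa Fields/first 7 > Riverbend/first 6 > Mesa Fields/second 5 > Riverbend/second 2.
Low Meadow/first (25): +30 — 55 left.
Low Meadow second at 16: fill all 25 — 30 left.
Hill Ranch/first: +30 of 35 at 12; pool empty.
Total = 25×30 + 16×25 + 12×30 = 1510.

1510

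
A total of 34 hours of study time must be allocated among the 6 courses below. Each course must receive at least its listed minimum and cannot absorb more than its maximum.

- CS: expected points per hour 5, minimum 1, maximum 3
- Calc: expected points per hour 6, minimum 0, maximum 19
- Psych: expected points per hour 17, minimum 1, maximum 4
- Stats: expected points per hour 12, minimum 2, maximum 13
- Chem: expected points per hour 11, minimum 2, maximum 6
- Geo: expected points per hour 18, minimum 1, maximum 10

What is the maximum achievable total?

475

Meeting every minimum uses 1+0+1+2+2+1 = 7 hours, leaving 27.
Order the courses by expected points per hour: Geo 18 > Psych 17 > Stats 12 > Chem 11 > Calc 6 > CS 5.
Geo takes 9 more to reach its cap of 10 ; 18 left.
Psych: +3 to 4 (cap) ; 15 left.
Stats: +11 to 13 (cap) ; 4 left.
Chem: +4 to 6 (cap) ; 0 left.
Total = 5×1 + 17×4 + 12×13 + 11×6 + 18×10 = 475.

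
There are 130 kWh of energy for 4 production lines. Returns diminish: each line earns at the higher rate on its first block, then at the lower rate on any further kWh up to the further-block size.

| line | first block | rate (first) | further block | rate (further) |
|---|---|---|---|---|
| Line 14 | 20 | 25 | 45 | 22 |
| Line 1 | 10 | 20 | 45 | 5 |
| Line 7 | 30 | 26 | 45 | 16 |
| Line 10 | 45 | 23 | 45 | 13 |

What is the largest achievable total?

Treat each block as its own option and order by rate: Line 7/T1 26 > Line 14/T1 25 > Line 10/T1 23 > Line 14/T2 22 > Line 1/T1 20 > Line 7/T2 16 > Line 10/T2 13 > Line 1/T2 5.
Line 7 T1 at 26: fill all 30 ; 100 left.
Fill Line 14 T1 block (20 at 25) ; 80 left.
Line 10/T1 (23): +45 ; 35 left.
Line 14 T2 at 22: only 35 left, fill 35.
Total = 26×30 + 25×20 + 23×45 + 22×35 = 3085.

3085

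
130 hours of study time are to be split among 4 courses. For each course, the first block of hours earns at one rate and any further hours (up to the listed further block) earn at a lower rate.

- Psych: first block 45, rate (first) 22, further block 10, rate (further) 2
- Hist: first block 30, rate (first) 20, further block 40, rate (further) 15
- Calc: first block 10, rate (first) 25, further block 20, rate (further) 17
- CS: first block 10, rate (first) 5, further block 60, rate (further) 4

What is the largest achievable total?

Order all 8 blocks by rate: Calc/tier1 25 > Psych/tier1 22 > Hist/tier1 20 > Calc/tier2 17 > Hist/tier2 15 > CS/tier1 5 > CS/tier2 4 > Psych/tier2 2.
Calc tier1 at 25: fill all 10 → 120 left.
Fill Psych tier1 block (45 at 22) → 75 left.
Hist tier1 at 20: fill all 30 → 45 left.
Fill Calc tier2 block (20 at 17) → 25 left.
Hist/tier2: +25 of 40 at 15; pool empty.
Total = 25×10 + 22×45 + 20×30 + 17×20 + 15×25 = 2555.

2555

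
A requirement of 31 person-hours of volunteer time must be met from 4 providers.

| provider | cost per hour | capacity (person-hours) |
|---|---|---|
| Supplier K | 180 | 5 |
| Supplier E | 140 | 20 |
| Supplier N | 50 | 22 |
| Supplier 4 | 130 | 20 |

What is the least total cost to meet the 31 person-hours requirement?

2270

Use providers in increasing cost order.
Take 22 from Supplier N at 50 — need 9 more.
Take 9 from Supplier 4 at 130 to finish.
Supplier E, Supplier K: unused.
Cost = 22×50 + 9×130 = 2270.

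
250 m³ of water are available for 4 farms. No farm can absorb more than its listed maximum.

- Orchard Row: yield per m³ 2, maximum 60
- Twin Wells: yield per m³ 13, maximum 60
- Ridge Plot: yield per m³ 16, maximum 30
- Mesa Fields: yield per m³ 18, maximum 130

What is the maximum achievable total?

3660

Highest yield per m³ first: Mesa Fields 18 > Ridge Plot 16 > Twin Wells 13 > Orchard Row 2.
Mesa Fields: +130 to 130 (cap) — 120 left.
Give Ridge Plot 30 to hit its cap of 30 — 90 left.
Give Twin Wells 60 to hit its cap of 60 — 30 left.
Only 30 left; Orchard Row takes them to reach 30.
Total = 2×30 + 13×60 + 16×30 + 18×130 = 3660.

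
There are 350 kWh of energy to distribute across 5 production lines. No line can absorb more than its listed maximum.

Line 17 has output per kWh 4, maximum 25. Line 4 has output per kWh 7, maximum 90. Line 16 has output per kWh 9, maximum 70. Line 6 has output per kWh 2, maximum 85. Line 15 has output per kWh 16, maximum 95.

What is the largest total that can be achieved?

3020

Order the production lines by output per kWh: Line 15 16 > Line 16 9 > Line 4 7 > Line 17 4 > Line 6 2.
Give Line 15 95 to hit its cap of 95 → 255 left.
Line 16 takes 70 to reach its cap of 70 → 185 left.
Line 4: +90 to 90 (cap) → 95 left.
Give Line 17 25 to hit its cap of 25 → 70 left.
Line 6: +70 (room for 85) → 70. Pool exhausted.
Total = 4×25 + 7×90 + 9×70 + 2×70 + 16×95 = 3020.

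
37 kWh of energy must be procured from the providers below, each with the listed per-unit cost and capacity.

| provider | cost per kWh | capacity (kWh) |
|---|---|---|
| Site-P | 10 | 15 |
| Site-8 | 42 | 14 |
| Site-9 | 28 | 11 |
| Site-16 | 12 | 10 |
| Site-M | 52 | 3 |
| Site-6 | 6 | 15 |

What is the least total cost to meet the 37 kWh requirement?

Cheapest first:
Take 15 from Site-6 at 6 — need 22 more.
Site-P (10): use full 15 — 7 kWh to go.
Take 7 from Site-16 at 12 to finish.
Site-9, Site-8, Site-M: unused.
Cost = 15×6 + 15×10 + 7×12 = 324.

324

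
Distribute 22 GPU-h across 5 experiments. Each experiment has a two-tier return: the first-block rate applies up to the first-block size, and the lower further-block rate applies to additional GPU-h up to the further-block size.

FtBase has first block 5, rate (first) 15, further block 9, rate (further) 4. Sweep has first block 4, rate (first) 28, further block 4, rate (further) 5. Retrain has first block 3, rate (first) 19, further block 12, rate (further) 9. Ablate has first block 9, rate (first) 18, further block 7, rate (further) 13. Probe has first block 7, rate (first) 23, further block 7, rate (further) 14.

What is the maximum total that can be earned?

474

Treat each block as its own option and order by rate: Sweep/first 28 > Probe/first 23 > Retrain/first 19 > Ablate/first 18 > FtBase/first 15 > Probe/second 14 > Ablate/second 13 > Retrain/second 9 > Sweep/second 5 > FtBase/second 4.
Fill Sweep first block (4 at 28) ; 18 left.
Probe/first (23): +7 ; 11 left.
Retrain/first (19): +3 ; 8 left.
Ablate/first: +8 of 9 at 18; pool empty.
Total = 28×4 + 23×7 + 19×3 + 18×8 = 474.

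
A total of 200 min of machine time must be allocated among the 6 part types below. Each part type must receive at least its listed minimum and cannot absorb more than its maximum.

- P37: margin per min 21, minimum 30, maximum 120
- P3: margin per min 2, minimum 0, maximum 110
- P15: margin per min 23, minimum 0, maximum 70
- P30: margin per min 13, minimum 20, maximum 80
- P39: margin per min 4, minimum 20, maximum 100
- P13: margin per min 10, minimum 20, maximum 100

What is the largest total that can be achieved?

3620

Meeting every minimum uses 30+0+0+20+20+20 = 90 min, leaving 110.
Highest margin per min first: P15 23 > P37 21 > P30 13 > P13 10 > P39 4 > P3 2.
P15 takes 70 more to reach its cap of 70 — 40 left.
Only 40 left; P37 takes them to reach 70.
Total = 21×70 + 23×70 + 13×20 + 4×20 + 10×20 = 3620.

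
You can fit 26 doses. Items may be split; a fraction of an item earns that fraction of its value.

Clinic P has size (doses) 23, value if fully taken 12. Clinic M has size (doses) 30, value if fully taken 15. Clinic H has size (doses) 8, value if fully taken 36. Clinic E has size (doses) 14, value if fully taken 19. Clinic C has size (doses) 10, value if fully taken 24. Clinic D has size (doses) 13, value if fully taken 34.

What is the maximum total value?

Best value per unit of size first: Clinic H 36/8≈4.5, Clinic D 34/13≈2.62, Clinic C 24/10≈2.4, Clinic E 19/14≈1.36, Clinic P 12/23≈0.522, Clinic M 15/30≈0.5.
Take all of Clinic H (8 doses, value 36) → 18 doses left.
Take all of Clinic D (13 doses, value 34) → 5 doses left.
Only 5 doses remain; take 5/10 of Clinic C for value 24×5/10 = 12.
Total value = 82.

82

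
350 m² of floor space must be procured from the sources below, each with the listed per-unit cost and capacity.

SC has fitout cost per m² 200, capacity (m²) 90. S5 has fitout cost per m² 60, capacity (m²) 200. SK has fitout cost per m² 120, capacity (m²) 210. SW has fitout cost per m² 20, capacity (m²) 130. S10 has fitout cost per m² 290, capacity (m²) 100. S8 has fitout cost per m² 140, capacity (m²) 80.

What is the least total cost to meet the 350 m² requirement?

Use sources in increasing cost order.
SW at 20: take all 130 m² ; 220 still needed.
S5 at 60: take all 200 m² ; 20 still needed.
Take 20 from SK at 120 to finish.
S8, SC, S10: unused.
Cost = 130×20 + 200×60 + 20×120 = 17000.

17000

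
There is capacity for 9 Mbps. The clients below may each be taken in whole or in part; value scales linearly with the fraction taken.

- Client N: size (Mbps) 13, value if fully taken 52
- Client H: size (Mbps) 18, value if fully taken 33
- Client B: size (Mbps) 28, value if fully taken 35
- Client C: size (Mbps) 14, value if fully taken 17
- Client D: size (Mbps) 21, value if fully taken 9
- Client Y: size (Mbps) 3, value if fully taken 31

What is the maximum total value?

Best value per unit of size first: Client Y 31/3≈10.3, Client N 52/13≈4, Client H 33/18≈1.83, Client B 35/28≈1.25, Client C 17/14≈1.21, Client D 9/21≈0.429.
All 3 Mbps of Client Y fit (value 31) → 6 remain.
6 Mbps left: a 6/13 share of Client N gives 52×6/13 = 24.
Total value = 55.

55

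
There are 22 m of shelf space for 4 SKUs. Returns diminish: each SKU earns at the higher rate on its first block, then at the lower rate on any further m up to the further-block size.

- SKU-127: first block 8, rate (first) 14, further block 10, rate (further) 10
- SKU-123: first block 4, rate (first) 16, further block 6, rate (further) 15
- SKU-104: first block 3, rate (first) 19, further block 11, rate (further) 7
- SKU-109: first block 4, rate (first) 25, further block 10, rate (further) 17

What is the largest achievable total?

Rank every tier by rate: SKU-109/T1 25 > SKU-104/T1 19 > SKU-109/T2 17 > SKU-123/T1 16 > SKU-123/T2 15 > SKU-127/T1 14 > SKU-127/T2 10 > SKU-104/T2 7.
SKU-109 T1 at 25: fill all 4 — 18 left.
Fill SKU-104 T1 block (3 at 19) — 15 left.
SKU-109 T2 at 17: fill all 10 — 5 left.
SKU-123/T1 (16): +4 — 1 left.
1 remain; put them into SKU-123 T2 at 15.
Total = 25×4 + 19×3 + 17×10 + 16×4 + 15×1 = 406.

406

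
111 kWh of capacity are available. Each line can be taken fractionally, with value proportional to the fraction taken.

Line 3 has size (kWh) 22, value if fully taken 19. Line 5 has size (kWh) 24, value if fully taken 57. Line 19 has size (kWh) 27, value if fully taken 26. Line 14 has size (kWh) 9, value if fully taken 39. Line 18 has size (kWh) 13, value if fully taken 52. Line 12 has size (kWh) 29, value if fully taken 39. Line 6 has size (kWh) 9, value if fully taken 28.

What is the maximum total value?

Sort by value density: Line 14 39/9≈4.33, Line 18 52/13≈4, Line 6 28/9≈3.11, Line 5 57/24≈2.38, Line 12 39/29≈1.34, Line 19 26/27≈0.963, Line 3 19/22≈0.864.
Line 14: take in full, 9 kWh for value 39 ; 102 left.
All 13 kWh of Line 18 fit (value 52) ; 89 remain.
Line 6: take in full, 9 kWh for value 28 ; 80 left.
Take all of Line 5 (24 kWh, value 57) ; 56 kWh left.
Line 12: take in full, 29 kWh for value 39 ; 27 left.
Take all of Line 19 (27 kWh, value 26) ; 0 kWh left.
Total value = 241.

241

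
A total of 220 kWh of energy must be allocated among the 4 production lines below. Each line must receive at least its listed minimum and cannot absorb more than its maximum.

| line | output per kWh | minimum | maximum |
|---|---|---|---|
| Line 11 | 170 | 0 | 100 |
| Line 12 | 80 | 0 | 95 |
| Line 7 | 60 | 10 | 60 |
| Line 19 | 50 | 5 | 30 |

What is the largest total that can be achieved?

Meeting every minimum uses 0+0+10+5 = 15 kWh, leaving 205.
Rank by output per kWh: Line 11 170 > Line 12 80 > Line 7 60 > Line 19 50.
Line 11 takes 100 more to reach its cap of 100 — 105 left.
Line 12: +95 to 95 (cap) — 10 left.
Only 10 left; Line 7 takes them to reach 20.
Total = 170×100 + 80×95 + 60×20 + 50×5 = 26050.

26050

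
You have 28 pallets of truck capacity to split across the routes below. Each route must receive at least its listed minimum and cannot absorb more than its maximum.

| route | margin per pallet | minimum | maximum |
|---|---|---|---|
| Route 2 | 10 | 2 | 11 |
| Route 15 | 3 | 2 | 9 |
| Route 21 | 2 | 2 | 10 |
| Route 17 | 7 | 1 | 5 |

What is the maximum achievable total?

Meeting every minimum uses 2+2+2+1 = 7 pallets, leaving 21.
Rank by margin per pallet: Route 2 10 > Route 17 7 > Route 15 3 > Route 21 2.
Route 2: +9 to 11 (cap) ; 12 left.
Route 17: +4 to 5 (cap) ; 8 left.
Give Route 15 7 more to hit its cap of 9 ; 1 left.
Route 21 has room for 8 more but only 1 remain, so it gets 3.
Total = 10×11 + 3×9 + 2×3 + 7×5 = 178.

178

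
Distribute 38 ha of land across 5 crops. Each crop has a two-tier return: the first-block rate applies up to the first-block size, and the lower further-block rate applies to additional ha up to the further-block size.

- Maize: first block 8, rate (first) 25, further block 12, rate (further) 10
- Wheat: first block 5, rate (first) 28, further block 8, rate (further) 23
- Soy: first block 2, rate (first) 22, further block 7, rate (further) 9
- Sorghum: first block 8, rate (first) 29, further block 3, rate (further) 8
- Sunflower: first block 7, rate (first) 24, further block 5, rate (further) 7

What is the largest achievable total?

968

Treat each block as its own option and order by rate: Sorghum/T1 29 > Wheat/T1 28 > Maize/T1 25 > Sunflower/T1 24 > Wheat/T2 23 > Soy/T1 22 > Maize/T2 10 > Soy/T2 9 > Sorghum/T2 8 > Sunflower/T2 7.
Sorghum/T1 (29): +8 ; 30 left.
Wheat/T1 (28): +5 ; 25 left.
Fill Maize T1 block (8 at 25) ; 17 left.
Sunflower T1 at 24: fill all 7 ; 10 left.
Wheat T2 at 23: fill all 8 ; 2 left.
Soy/T1 (22): +2 ; 0 left.
Total = 29×8 + 28×5 + 25×8 + 24×7 + 23×8 + 22×2 = 968.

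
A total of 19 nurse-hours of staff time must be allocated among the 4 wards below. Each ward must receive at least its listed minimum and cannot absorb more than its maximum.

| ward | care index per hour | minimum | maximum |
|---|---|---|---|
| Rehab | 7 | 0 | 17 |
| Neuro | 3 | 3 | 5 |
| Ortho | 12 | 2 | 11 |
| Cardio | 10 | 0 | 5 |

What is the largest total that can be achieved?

Meeting every minimum uses 0+3+2+0 = 5 nurse-hours, leaving 14.
Rank by care index per hour: Ortho 12 > Cardio 10 > Rehab 7 > Neuro 3.
Ortho takes 9 more to reach its cap of 11 — 5 left.
Cardio: +5 to 5 (cap) — 0 left.
Total = 3×3 + 12×11 + 10×5 = 191.

191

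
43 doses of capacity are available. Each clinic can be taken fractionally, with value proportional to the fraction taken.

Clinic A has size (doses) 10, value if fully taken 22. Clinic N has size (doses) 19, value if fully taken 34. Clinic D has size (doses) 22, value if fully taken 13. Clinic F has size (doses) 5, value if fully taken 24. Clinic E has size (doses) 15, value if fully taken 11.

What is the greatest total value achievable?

86.6

Sort by value density: Clinic F 24/5≈4.8, Clinic A 22/10≈2.2, Clinic N 34/19≈1.79, Clinic E 11/15≈0.733, Clinic D 13/22≈0.591.
Take all of Clinic F (5 doses, value 24) → 38 doses left.
Take all of Clinic A (10 doses, value 22) → 28 doses left.
Take all of Clinic N (19 doses, value 34) → 9 doses left.
Fill the last 9 doses with part of Clinic E: 9/15 of it earns 6.6.
Total value = 86.6.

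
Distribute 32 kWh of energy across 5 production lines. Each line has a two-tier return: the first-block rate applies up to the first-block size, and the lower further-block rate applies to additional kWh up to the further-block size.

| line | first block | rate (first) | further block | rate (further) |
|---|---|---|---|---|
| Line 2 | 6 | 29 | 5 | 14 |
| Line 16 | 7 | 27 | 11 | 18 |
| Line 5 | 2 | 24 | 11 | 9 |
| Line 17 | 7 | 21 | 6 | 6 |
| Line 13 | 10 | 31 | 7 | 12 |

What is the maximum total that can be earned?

868

Order all 10 blocks by rate: Line 13/T1 31 > Line 2/T1 29 > Line 16/T1 27 > Line 5/T1 24 > Line 17/T1 21 > Line 16/T2 18 > Line 2/T2 14 > Line 13/T2 12 > Line 5/T2 9 > Line 17/T2 6.
Line 13/T1 (31): +10 → 22 left.
Line 2 T1 at 29: fill all 6 → 16 left.
Fill Line 16 T1 block (7 at 27) → 9 left.
Line 5 T1 at 24: fill all 2 → 7 left.
Line 17/T1 (21): +7 → 0 left.
Total = 31×10 + 29×6 + 27×7 + 24×2 + 21×7 = 868.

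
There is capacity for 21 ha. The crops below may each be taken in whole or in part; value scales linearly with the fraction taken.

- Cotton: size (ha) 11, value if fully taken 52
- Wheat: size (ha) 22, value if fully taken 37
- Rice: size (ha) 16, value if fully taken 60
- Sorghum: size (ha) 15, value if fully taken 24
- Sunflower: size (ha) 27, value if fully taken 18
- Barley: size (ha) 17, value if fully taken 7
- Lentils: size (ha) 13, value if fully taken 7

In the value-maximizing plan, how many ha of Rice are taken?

Rank by value-to-size ratio: Cotton 52/11≈4.73, Rice 60/16≈3.75, Wheat 37/22≈1.68, Sorghum 24/15≈1.6, Sunflower 18/27≈0.667, Lentils 7/13≈0.538, Barley 7/17≈0.412.
Take all of Cotton (11 ha, value 52) → 10 ha left.
Only 10 ha remain; take 10/16 of Rice for value 60×10/16 = 37.5.

10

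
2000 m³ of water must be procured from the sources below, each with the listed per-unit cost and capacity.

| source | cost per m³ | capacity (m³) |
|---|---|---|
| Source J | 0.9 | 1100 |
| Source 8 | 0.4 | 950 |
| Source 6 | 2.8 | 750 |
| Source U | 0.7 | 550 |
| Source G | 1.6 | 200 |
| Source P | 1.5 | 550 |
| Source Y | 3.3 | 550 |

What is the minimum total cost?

1215

Use sources in increasing cost order.
Take 950 from Source 8 at 0.4 ; need 1050 more.
Take 550 from Source U at 0.7 ; need 500 more.
Source J at 0.9: take 500 of its 1100 ; requirement met.
Source P, Source G, Source 6, Source Y: unused.
Cost = 950×0.4 + 550×0.7 + 500×0.9 = 1215.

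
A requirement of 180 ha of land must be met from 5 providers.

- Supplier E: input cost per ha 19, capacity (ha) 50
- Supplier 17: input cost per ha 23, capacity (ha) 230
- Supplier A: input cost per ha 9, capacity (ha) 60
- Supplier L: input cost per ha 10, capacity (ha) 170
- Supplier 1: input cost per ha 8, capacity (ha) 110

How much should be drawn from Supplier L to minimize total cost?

10

Use providers in increasing cost order.
Supplier 1 at 8: take all 110 ha — 70 still needed.
Supplier A (9): use full 60 — 10 ha to go.
Supplier L (10): take the remaining 10 — done.
Supplier E, Supplier 17: unused.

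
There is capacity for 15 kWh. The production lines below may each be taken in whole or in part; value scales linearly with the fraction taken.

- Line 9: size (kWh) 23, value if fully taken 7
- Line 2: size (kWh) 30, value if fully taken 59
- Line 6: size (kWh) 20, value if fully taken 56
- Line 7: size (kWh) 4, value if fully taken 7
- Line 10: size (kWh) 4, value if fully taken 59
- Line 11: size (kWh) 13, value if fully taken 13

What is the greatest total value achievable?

Sort by value density: Line 10 59/4≈14.8, Line 6 56/20≈2.8, Line 2 59/30≈1.97, Line 7 7/4≈1.75, Line 11 13/13≈1, Line 9 7/23≈0.304.
Take all of Line 10 (4 kWh, value 59) — 11 kWh left.
Fill the last 11 kWh with part of Line 6: 11/20 of it earns 30.8.
Total value = 89.8.

89.8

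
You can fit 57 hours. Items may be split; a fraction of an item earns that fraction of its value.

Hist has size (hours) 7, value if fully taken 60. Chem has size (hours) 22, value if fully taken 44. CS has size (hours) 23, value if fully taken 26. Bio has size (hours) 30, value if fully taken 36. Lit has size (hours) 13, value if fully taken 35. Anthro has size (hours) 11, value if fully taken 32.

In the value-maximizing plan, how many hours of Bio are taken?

4

Rank by value-to-size ratio: Hist 60/7≈8.57, Anthro 32/11≈2.91, Lit 35/13≈2.69, Chem 44/22≈2, Bio 36/30≈1.2, CS 26/23≈1.13.
Hist: take in full, 7 hours for value 60 ; 50 left.
All 11 hours of Anthro fit (value 32) ; 39 remain.
Take all of Lit (13 hours, value 35) ; 26 hours left.
Take all of Chem (22 hours, value 44) ; 4 hours left.
Only 4 hours remain; take 4/30 of Bio for value 36×4/30 = 4.8.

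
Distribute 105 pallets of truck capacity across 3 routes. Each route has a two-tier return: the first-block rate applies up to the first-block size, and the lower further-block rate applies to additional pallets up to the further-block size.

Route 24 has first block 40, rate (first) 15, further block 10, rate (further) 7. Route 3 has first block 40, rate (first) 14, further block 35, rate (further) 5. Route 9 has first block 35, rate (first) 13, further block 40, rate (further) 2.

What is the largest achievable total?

Rank every tier by rate: Route 24/tier1 15 > Route 3/tier1 14 > Route 9/tier1 13 > Route 24/tier2 7 > Route 3/tier2 5 > Route 9/tier2 2.
Route 24/tier1 (15): +40 — 65 left.
Route 3/tier1 (14): +40 — 25 left.
Route 9 tier1 at 13: only 25 left, fill 25.
Total = 15×40 + 14×40 + 13×25 = 1485.

1485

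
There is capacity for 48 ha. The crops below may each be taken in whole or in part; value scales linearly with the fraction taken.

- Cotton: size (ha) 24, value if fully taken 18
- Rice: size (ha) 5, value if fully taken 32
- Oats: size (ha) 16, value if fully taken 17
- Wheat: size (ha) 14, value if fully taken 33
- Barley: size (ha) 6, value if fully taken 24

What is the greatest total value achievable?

111.25

Rank by value-to-size ratio: Rice 32/5≈6.4, Barley 24/6≈4, Wheat 33/14≈2.36, Oats 17/16≈1.06, Cotton 18/24≈0.75.
All 5 ha of Rice fit (value 32) — 43 remain.
Barley: take in full, 6 ha for value 24 — 37 left.
Take all of Wheat (14 ha, value 33) — 23 ha left.
Oats: take in full, 16 ha for value 17 — 7 left.
Only 7 ha remain; take 7/24 of Cotton for value 18×7/24 = 5.25.
Total value = 111.25.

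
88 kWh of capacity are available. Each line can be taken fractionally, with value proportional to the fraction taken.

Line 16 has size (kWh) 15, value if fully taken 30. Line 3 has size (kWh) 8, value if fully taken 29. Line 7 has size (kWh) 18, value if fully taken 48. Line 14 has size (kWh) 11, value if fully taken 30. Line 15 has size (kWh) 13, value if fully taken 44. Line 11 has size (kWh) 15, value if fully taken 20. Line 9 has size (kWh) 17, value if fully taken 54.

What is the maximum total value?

243

Sort by value density: Line 3 29/8≈3.62, Line 15 44/13≈3.38, Line 9 54/17≈3.18, Line 14 30/11≈2.73, Line 7 48/18≈2.67, Line 16 30/15≈2, Line 11 20/15≈1.33.
Line 3: take in full, 8 kWh for value 29 — 80 left.
Line 15: take in full, 13 kWh for value 44 — 67 left.
All 17 kWh of Line 9 fit (value 54) — 50 remain.
All 11 kWh of Line 14 fit (value 30) — 39 remain.
Line 7: take in full, 18 kWh for value 48 — 21 left.
Line 16: take in full, 15 kWh for value 30 — 6 left.
Fill the last 6 kWh with part of Line 11: 6/15 of it earns 8.
Total value = 243.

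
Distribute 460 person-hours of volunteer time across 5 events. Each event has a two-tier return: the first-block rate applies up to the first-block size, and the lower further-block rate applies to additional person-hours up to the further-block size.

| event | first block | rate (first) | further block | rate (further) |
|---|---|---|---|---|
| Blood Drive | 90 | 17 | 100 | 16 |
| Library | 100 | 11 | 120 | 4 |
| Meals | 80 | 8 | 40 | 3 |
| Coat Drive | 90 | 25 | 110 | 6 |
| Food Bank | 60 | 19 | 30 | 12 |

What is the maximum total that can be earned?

Treat each block as its own option and order by rate: Coat Drive/T1 25 > Food Bank/T1 19 > Blood Drive/T1 17 > Blood Drive/T2 16 > Food Bank/T2 12 > Library/T1 11 > Meals/T1 8 > Coat Drive/T2 6 > Library/T2 4 > Meals/T2 3.
Coat Drive/T1 (25): +90 — 370 left.
Fill Food Bank T1 block (60 at 19) — 310 left.
Blood Drive T1 at 17: fill all 90 — 220 left.
Blood Drive/T2 (16): +100 — 120 left.
Food Bank/T2 (12): +30 — 90 left.
Library T1 at 11: only 90 left, fill 90.
Total = 25×90 + 19×60 + 17×90 + 16×100 + 12×30 + 11×90 = 7870.

7870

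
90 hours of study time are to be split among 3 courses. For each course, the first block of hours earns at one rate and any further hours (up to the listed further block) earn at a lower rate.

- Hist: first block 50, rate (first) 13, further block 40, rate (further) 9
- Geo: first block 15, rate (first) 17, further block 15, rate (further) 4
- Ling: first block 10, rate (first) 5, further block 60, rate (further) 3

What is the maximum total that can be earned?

Rank every tier by rate: Geo/tier1 17 > Hist/tier1 13 > Hist/tier2 9 > Ling/tier1 5 > Geo/tier2 4 > Ling/tier2 3.
Geo/tier1 (17): +15 → 75 left.
Fill Hist tier1 block (50 at 13) → 25 left.
Hist/tier2: +25 of 40 at 9; pool empty.
Total = 17×15 + 13×50 + 9×25 = 1130.

1130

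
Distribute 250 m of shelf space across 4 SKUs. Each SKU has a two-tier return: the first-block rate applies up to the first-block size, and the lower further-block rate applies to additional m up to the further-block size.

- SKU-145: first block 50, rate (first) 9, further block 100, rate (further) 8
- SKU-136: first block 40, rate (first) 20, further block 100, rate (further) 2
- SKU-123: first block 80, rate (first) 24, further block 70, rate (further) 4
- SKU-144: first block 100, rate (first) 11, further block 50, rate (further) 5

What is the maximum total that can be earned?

Rank every tier by rate: SKU-123/tier1 24 > SKU-136/tier1 20 > SKU-144/tier1 11 > SKU-145/tier1 9 > SKU-145/tier2 8 > SKU-144/tier2 5 > SKU-123/tier2 4 > SKU-136/tier2 2.
Fill SKU-123 tier1 block (80 at 24) — 170 left.
SKU-136 tier1 at 20: fill all 40 — 130 left.
Fill SKU-144 tier1 block (100 at 11) — 30 left.
30 remain; put them into SKU-145 tier1 at 9.
Total = 24×80 + 20×40 + 11×100 + 9×30 = 4090.

4090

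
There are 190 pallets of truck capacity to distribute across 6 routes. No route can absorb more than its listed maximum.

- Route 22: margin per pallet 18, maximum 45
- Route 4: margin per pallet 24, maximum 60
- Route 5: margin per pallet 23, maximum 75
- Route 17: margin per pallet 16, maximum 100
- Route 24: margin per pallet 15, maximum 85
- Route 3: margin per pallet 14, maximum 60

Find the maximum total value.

Highest margin per pallet first: Route 4 24 > Route 5 23 > Route 22 18 > Route 17 16 > Route 24 15 > Route 3 14.
Route 4 takes 60 to reach its cap of 60 → 130 left.
Route 5 takes 75 to reach its cap of 75 → 55 left.
Route 22: +45 to 45 (cap) → 10 left.
Only 10 left; Route 17 takes them to reach 10.
Total = 18×45 + 24×60 + 23×75 + 16×10 = 4135.

4135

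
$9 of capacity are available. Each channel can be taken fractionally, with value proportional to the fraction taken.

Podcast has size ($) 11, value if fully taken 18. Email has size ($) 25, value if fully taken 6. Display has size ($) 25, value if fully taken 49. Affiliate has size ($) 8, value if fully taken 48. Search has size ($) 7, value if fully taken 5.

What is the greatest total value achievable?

Sort by value density: Affiliate 48/8≈6, Display 49/25≈1.96, Podcast 18/11≈1.64, Search 5/7≈0.714, Email 6/25≈0.24.
Take all of Affiliate (8 $, value 48) ; 1 $ left.
Only 1 $ remain; take 1/25 of Display for value 49×1/25 = 1.96.
Total value = 49.96.

49.96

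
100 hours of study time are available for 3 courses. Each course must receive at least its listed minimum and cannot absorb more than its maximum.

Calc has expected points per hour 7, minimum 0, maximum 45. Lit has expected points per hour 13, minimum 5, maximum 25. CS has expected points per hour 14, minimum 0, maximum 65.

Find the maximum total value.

1305

Meeting every minimum uses 0+5+0 = 5 hours, leaving 95.
Order the courses by expected points per hour: CS 14 > Lit 13 > Calc 7.
CS takes 65 more to reach its cap of 65 ; 30 left.
Lit takes 20 more to reach its cap of 25 ; 10 left.
Only 10 left; Calc takes them to reach 10.
Total = 7×10 + 13×25 + 14×65 = 1305.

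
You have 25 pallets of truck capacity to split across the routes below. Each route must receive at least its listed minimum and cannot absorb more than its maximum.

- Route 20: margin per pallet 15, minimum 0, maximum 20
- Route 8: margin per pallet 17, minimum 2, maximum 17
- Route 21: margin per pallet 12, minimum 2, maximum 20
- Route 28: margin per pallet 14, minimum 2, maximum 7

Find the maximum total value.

401

Meeting every minimum uses 0+2+2+2 = 6 pallets, leaving 19.
Order the routes by margin per pallet: Route 8 17 > Route 20 15 > Route 28 14 > Route 21 12.
Route 8 takes 15 more to reach its cap of 17 → 4 left.
Route 20: +4 (room for 20) → 4. Pool exhausted.
Total = 15×4 + 17×17 + 12×2 + 14×2 = 401.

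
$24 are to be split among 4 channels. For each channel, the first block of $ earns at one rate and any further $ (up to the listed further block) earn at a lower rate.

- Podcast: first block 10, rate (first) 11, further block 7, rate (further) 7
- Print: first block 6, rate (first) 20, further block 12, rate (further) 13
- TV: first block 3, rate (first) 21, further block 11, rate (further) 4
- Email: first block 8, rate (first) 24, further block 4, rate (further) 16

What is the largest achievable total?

Order all 8 blocks by rate: Email/first 24 > TV/first 21 > Print/first 20 > Email/second 16 > Print/second 13 > Podcast/first 11 > Podcast/second 7 > TV/second 4.
Email/first (24): +8 — 16 left.
Fill TV first block (3 at 21) — 13 left.
Fill Print first block (6 at 20) — 7 left.
Email/second (16): +4 — 3 left.
Print/second: +3 of 12 at 13; pool empty.
Total = 24×8 + 21×3 + 20×6 + 16×4 + 13×3 = 478.

478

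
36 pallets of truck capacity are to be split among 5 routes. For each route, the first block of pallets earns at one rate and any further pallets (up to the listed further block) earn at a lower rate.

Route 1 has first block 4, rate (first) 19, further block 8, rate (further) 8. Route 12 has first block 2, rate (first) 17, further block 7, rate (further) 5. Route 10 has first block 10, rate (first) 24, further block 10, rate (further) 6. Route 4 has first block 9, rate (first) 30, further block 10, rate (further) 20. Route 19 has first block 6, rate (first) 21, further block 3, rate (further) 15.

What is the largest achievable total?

855

Treat each block as its own option and order by rate: Route 4/tier1 30 > Route 10/tier1 24 > Route 19/tier1 21 > Route 4/tier2 20 > Route 1/tier1 19 > Route 12/tier1 17 > Route 19/tier2 15 > Route 1/tier2 8 > Route 10/tier2 6 > Route 12/tier2 5.
Route 4/tier1 (30): +9 → 27 left.
Route 10 tier1 at 24: fill all 10 → 17 left.
Route 19 tier1 at 21: fill all 6 → 11 left.
Route 4 tier2 at 20: fill all 10 → 1 left.
Route 1/tier1: +1 of 4 at 19; pool empty.
Total = 30×9 + 24×10 + 21×6 + 20×10 + 19×1 = 855.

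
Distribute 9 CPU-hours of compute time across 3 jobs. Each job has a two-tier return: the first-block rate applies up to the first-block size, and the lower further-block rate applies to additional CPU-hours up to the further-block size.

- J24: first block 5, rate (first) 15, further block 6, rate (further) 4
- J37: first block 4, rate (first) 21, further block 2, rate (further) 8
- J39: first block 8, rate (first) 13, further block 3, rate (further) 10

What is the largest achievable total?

Treat each block as its own option and order by rate: J37/tier1 21 > J24/tier1 15 > J39/tier1 13 > J39/tier2 10 > J37/tier2 8 > J24/tier2 4.
J37 tier1 at 21: fill all 4 — 5 left.
Fill J24 tier1 block (5 at 15) — 0 left.
Total = 21×4 + 15×5 = 159.

159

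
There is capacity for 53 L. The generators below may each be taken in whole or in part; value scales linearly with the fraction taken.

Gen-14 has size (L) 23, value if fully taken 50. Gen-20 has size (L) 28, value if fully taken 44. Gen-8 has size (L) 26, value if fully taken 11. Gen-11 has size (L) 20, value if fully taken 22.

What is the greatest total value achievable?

Rank by value-to-size ratio: Gen-14 50/23≈2.17, Gen-20 44/28≈1.57, Gen-11 22/20≈1.1, Gen-8 11/26≈0.423.
All 23 L of Gen-14 fit (value 50) → 30 remain.
All 28 L of Gen-20 fit (value 44) → 2 remain.
Fill the last 2 L with part of Gen-11: 2/20 of it earns 2.2.
Total value = 96.2.

96.2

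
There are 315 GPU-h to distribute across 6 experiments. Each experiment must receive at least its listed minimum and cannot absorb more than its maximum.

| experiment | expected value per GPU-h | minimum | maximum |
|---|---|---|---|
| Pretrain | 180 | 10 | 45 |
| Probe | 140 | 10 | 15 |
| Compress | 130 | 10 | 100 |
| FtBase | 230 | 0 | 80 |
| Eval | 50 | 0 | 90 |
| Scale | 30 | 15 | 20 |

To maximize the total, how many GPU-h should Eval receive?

60

Meeting every minimum uses 10+10+10+0+0+15 = 45 GPU-h, leaving 270.
Rank by expected value per GPU-h: FtBase 230 > Pretrain 180 > Probe 140 > Compress 130 > Eval 50 > Scale 30.
FtBase takes 80 more to reach its cap of 80 — 190 left.
Pretrain: +35 to 45 (cap) — 155 left.
Probe: +5 to 15 (cap) — 150 left.
Compress takes 90 more to reach its cap of 100 — 60 left.
Eval: +60 (room for 90) → 60. Pool exhausted.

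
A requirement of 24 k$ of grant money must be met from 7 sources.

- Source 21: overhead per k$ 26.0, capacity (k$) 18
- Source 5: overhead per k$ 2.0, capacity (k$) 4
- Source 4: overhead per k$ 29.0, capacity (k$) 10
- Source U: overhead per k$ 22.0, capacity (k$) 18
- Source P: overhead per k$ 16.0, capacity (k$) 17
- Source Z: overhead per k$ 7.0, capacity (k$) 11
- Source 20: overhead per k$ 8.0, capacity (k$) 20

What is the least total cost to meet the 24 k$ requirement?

157

Cheapest first:
Take 4 from Source 5 at 2.0 ; need 20 more.
Take 11 from Source Z at 7.0 ; need 9 more.
Source 20 at 8.0: take 9 of its 20 ; requirement met.
Source P, Source U, Source 21, Source 4: unused.
Cost = 4×2.0 + 11×7.0 + 9×8.0 = 157.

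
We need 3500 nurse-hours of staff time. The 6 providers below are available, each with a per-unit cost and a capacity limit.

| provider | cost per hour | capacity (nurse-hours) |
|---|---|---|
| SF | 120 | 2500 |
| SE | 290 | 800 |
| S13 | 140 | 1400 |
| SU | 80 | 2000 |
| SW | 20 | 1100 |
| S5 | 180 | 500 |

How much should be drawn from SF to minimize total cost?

Use providers in increasing cost order.
Take 1100 from SW at 20 → need 2400 more.
SU (80): use full 2000 → 400 nurse-hours to go.
SF at 120: take 400 of its 2500 → requirement met.
S13, S5, SE: unused.

400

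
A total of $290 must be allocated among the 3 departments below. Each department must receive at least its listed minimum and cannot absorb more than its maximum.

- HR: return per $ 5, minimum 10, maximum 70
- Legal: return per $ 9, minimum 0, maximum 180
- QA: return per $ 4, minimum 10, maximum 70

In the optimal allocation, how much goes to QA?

Meeting every minimum uses 10+0+10 = 20 $, leaving 270.
Rank by return per $: Legal 9 > HR 5 > QA 4.
Legal: +180 to 180 (cap) ; 90 left.
HR takes 60 more to reach its cap of 70 ; 30 left.
QA has room for 60 more but only 30 remain, so it gets 40.

40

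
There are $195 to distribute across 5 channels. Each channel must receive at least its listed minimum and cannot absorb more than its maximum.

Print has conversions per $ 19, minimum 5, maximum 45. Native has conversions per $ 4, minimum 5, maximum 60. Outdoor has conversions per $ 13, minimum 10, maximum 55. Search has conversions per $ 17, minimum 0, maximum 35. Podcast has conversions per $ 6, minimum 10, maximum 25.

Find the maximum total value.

2455

Meeting every minimum uses 5+5+10+0+10 = 30 $, leaving 165.
Order the channels by conversions per $: Print 19 > Search 17 > Outdoor 13 > Podcast 6 > Native 4.
Give Print 40 more to hit its cap of 45 ; 125 left.
Search takes 35 more to reach its cap of 35 ; 90 left.
Outdoor: +45 to 55 (cap) ; 45 left.
Podcast: +15 to 25 (cap) ; 30 left.
Native has room for 55 more but only 30 remain, so it gets 35.
Total = 19×45 + 4×35 + 13×55 + 17×35 + 6×25 = 2455.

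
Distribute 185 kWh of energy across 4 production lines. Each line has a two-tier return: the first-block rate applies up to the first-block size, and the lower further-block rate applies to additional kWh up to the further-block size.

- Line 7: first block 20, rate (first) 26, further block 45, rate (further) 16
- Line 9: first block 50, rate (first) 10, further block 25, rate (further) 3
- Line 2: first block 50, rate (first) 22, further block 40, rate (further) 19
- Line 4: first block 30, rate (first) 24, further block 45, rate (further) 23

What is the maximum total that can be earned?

Treat each block as its own option and order by rate: Line 7/tier1 26 > Line 4/tier1 24 > Line 4/tier2 23 > Line 2/tier1 22 > Line 2/tier2 19 > Line 7/tier2 16 > Line 9/tier1 10 > Line 9/tier2 3.
Fill Line 7 tier1 block (20 at 26) ; 165 left.
Line 4/tier1 (24): +30 ; 135 left.
Line 4 tier2 at 23: fill all 45 ; 90 left.
Fill Line 2 tier1 block (50 at 22) ; 40 left.
Fill Line 2 tier2 block (40 at 19) ; 0 left.
Total = 26×20 + 24×30 + 23×45 + 22×50 + 19×40 = 4135.

4135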